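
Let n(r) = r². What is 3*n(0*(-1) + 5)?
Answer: 75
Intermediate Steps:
3*n(0*(-1) + 5) = 3*(0*(-1) + 5)² = 3*(0 + 5)² = 3*5² = 3*25 = 75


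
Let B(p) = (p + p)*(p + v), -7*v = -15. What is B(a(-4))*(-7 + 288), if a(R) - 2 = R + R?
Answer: 91044/7 ≈ 13006.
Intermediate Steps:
v = 15/7 (v = -⅐*(-15) = 15/7 ≈ 2.1429)
a(R) = 2 + 2*R (a(R) = 2 + (R + R) = 2 + 2*R)
B(p) = 2*p*(15/7 + p) (B(p) = (p + p)*(p + 15/7) = (2*p)*(15/7 + p) = 2*p*(15/7 + p))
B(a(-4))*(-7 + 288) = (2*(2 + 2*(-4))*(15 + 7*(2 + 2*(-4)))/7)*(-7 + 288) = (2*(2 - 8)*(15 + 7*(2 - 8))/7)*281 = ((2/7)*(-6)*(15 + 7*(-6)))*281 = ((2/7)*(-6)*(15 - 42))*281 = ((2/7)*(-6)*(-27))*281 = (324/7)*281 = 91044/7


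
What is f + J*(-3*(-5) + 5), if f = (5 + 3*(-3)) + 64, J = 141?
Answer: 2880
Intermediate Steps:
f = 60 (f = (5 - 9) + 64 = -4 + 64 = 60)
f + J*(-3*(-5) + 5) = 60 + 141*(-3*(-5) + 5) = 60 + 141*(15 + 5) = 60 + 141*20 = 60 + 2820 = 2880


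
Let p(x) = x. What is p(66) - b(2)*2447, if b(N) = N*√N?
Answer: 66 - 4894*√2 ≈ -6855.2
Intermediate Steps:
b(N) = N^(3/2)
p(66) - b(2)*2447 = 66 - 2^(3/2)*2447 = 66 - 2*√2*2447 = 66 - 4894*√2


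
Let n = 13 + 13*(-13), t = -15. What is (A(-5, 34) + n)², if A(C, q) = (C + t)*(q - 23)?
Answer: 141376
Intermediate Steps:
A(C, q) = (-23 + q)*(-15 + C) (A(C, q) = (C - 15)*(q - 23) = (-15 + C)*(-23 + q) = (-23 + q)*(-15 + C))
n = -156 (n = 13 - 169 = -156)
(A(-5, 34) + n)² = ((345 - 23*(-5) - 15*34 - 5*34) - 156)² = ((345 + 115 - 510 - 170) - 156)² = (-220 - 156)² = (-376)² = 141376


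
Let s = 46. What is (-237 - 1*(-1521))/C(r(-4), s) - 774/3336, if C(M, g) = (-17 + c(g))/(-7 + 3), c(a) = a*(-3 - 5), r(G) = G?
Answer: 2805951/214060 ≈ 13.108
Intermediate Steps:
c(a) = -8*a (c(a) = a*(-8) = -8*a)
C(M, g) = 17/4 + 2*g (C(M, g) = (-17 - 8*g)/(-7 + 3) = (-17 - 8*g)/(-4) = (-17 - 8*g)*(-¼) = 17/4 + 2*g)
(-237 - 1*(-1521))/C(r(-4), s) - 774/3336 = (-237 - 1*(-1521))/(17/4 + 2*46) - 774/3336 = (-237 + 1521)/(17/4 + 92) - 774*1/3336 = 1284/(385/4) - 129/556 = 1284*(4/385) - 129/556 = 5136/385 - 129/556 = 2805951/214060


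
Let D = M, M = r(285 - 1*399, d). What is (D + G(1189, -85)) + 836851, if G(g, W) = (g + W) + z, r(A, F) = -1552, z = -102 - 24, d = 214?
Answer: 836277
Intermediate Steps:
z = -126
M = -1552
D = -1552
G(g, W) = -126 + W + g (G(g, W) = (g + W) - 126 = (W + g) - 126 = -126 + W + g)
(D + G(1189, -85)) + 836851 = (-1552 + (-126 - 85 + 1189)) + 836851 = (-1552 + 978) + 836851 = -574 + 836851 = 836277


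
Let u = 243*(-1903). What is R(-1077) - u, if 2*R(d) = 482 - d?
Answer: 926417/2 ≈ 4.6321e+5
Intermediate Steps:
R(d) = 241 - d/2 (R(d) = (482 - d)/2 = 241 - d/2)
u = -462429
R(-1077) - u = (241 - ½*(-1077)) - 1*(-462429) = (241 + 1077/2) + 462429 = 1559/2 + 462429 = 926417/2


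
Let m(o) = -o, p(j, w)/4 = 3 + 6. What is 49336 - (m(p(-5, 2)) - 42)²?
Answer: 43252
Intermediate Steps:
p(j, w) = 36 (p(j, w) = 4*(3 + 6) = 4*9 = 36)
49336 - (m(p(-5, 2)) - 42)² = 49336 - (-1*36 - 42)² = 49336 - (-36 - 42)² = 49336 - 1*(-78)² = 49336 - 1*6084 = 49336 - 6084 = 43252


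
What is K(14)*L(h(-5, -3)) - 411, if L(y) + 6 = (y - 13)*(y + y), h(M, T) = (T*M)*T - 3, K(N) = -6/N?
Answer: -20427/7 ≈ -2918.1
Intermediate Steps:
h(M, T) = -3 + M*T² (h(M, T) = (M*T)*T - 3 = M*T² - 3 = -3 + M*T²)
L(y) = -6 + 2*y*(-13 + y) (L(y) = -6 + (y - 13)*(y + y) = -6 + (-13 + y)*(2*y) = -6 + 2*y*(-13 + y))
K(14)*L(h(-5, -3)) - 411 = (-6/14)*(-6 - 26*(-3 - 5*(-3)²) + 2*(-3 - 5*(-3)²)²) - 411 = (-6*1/14)*(-6 - 26*(-3 - 5*9) + 2*(-3 - 5*9)²) - 411 = -3*(-6 - 26*(-3 - 45) + 2*(-3 - 45)²)/7 - 411 = -3*(-6 - 26*(-48) + 2*(-48)²)/7 - 411 = -3*(-6 + 1248 + 2*2304)/7 - 411 = -3*(-6 + 1248 + 4608)/7 - 411 = -3/7*5850 - 411 = -17550/7 - 411 = -20427/7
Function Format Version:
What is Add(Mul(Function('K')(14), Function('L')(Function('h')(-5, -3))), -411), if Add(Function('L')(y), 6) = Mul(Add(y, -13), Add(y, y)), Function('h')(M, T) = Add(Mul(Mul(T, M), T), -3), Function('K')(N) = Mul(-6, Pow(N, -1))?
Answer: Rational(-20427, 7) ≈ -2918.1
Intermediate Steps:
Function('h')(M, T) = Add(-3, Mul(M, Pow(T, 2))) (Function('h')(M, T) = Add(Mul(Mul(M, T), T), -3) = Add(Mul(M, Pow(T, 2)), -3) = Add(-3, Mul(M, Pow(T, 2))))
Function('L')(y) = Add(-6, Mul(2, y, Add(-13, y))) (Function('L')(y) = Add(-6, Mul(Add(y, -13), Add(y, y))) = Add(-6, Mul(Add(-13, y), Mul(2, y))) = Add(-6, Mul(2, y, Add(-13, y))))
Add(Mul(Function('K')(14), Function('L')(Function('h')(-5, -3))), -411) = Add(Mul(Mul(-6, Pow(14, -1)), Add(-6, Mul(-26, Add(-3, Mul(-5, Pow(-3, 2)))), Mul(2, Pow(Add(-3, Mul(-5, Pow(-3, 2))), 2)))), -411) = Add(Mul(Mul(-6, Rational(1, 14)), Add(-6, Mul(-26, Add(-3, Mul(-5, 9))), Mul(2, Pow(Add(-3, Mul(-5, 9)), 2)))), -411) = Add(Mul(Rational(-3, 7), Add(-6, Mul(-26, Add(-3, -45)), Mul(2, Pow(Add(-3, -45), 2)))), -411) = Add(Mul(Rational(-3, 7), Add(-6, Mul(-26, -48), Mul(2, Pow(-48, 2)))), -411) = Add(Mul(Rational(-3, 7), Add(-6, 1248, Mul(2, 2304))), -411) = Add(Mul(Rational(-3, 7), Add(-6, 1248, 4608)), -411) = Add(Mul(Rational(-3, 7), 5850), -411) = Add(Rational(-17550, 7), -411) = Rational(-20427, 7)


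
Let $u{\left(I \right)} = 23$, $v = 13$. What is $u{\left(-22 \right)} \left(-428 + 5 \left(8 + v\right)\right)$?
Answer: $-7429$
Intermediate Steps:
$u{\left(-22 \right)} \left(-428 + 5 \left(8 + v\right)\right) = 23 \left(-428 + 5 \left(8 + 13\right)\right) = 23 \left(-428 + 5 \cdot 21\right) = 23 \left(-428 + 105\right) = 23 \left(-323\right) = -7429$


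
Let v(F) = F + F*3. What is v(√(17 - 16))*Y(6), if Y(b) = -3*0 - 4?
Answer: -16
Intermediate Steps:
Y(b) = -4 (Y(b) = 0 - 4 = -4)
v(F) = 4*F (v(F) = F + 3*F = 4*F)
v(√(17 - 16))*Y(6) = (4*√(17 - 16))*(-4) = (4*√1)*(-4) = (4*1)*(-4) = 4*(-4) = -16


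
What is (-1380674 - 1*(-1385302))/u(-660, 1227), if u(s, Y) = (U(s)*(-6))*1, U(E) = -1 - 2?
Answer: 2314/9 ≈ 257.11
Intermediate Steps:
U(E) = -3
u(s, Y) = 18 (u(s, Y) = -3*(-6)*1 = 18*1 = 18)
(-1380674 - 1*(-1385302))/u(-660, 1227) = (-1380674 - 1*(-1385302))/18 = (-1380674 + 1385302)*(1/18) = 4628*(1/18) = 2314/9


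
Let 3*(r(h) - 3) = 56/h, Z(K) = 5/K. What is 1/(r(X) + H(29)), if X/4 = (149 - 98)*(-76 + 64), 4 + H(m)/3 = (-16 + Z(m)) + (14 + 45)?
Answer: 26622/3208207 ≈ 0.0082981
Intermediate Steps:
H(m) = 117 + 15/m (H(m) = -12 + 3*((-16 + 5/m) + (14 + 45)) = -12 + 3*((-16 + 5/m) + 59) = -12 + 3*(43 + 5/m) = -12 + (129 + 15/m) = 117 + 15/m)
X = -2448 (X = 4*((149 - 98)*(-76 + 64)) = 4*(51*(-12)) = 4*(-612) = -2448)
r(h) = 3 + 56/(3*h) (r(h) = 3 + (56/h)/3 = 3 + 56/(3*h))
1/(r(X) + H(29)) = 1/((3 + (56/3)/(-2448)) + (117 + 15/29)) = 1/((3 + (56/3)*(-1/2448)) + (117 + 15*(1/29))) = 1/((3 - 7/918) + (117 + 15/29)) = 1/(2747/918 + 3408/29) = 1/(3208207/26622) = 26622/3208207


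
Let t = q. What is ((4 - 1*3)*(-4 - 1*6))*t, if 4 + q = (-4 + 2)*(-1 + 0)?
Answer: 20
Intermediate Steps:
q = -2 (q = -4 + (-4 + 2)*(-1 + 0) = -4 - 2*(-1) = -4 + 2 = -2)
t = -2
((4 - 1*3)*(-4 - 1*6))*t = ((4 - 1*3)*(-4 - 1*6))*(-2) = ((4 - 3)*(-4 - 6))*(-2) = (1*(-10))*(-2) = -10*(-2) = 20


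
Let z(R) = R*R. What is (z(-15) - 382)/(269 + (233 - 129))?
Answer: -157/373 ≈ -0.42091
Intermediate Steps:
z(R) = R**2
(z(-15) - 382)/(269 + (233 - 129)) = ((-15)**2 - 382)/(269 + (233 - 129)) = (225 - 382)/(269 + 104) = -157/373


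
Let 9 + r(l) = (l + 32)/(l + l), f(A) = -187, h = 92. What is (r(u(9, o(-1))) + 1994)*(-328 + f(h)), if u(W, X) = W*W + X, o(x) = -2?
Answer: -161576615/158 ≈ -1.0226e+6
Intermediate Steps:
u(W, X) = X + W**2 (u(W, X) = W**2 + X = X + W**2)
r(l) = -9 + (32 + l)/(2*l) (r(l) = -9 + (l + 32)/(l + l) = -9 + (32 + l)/((2*l)) = -9 + (32 + l)*(1/(2*l)) = -9 + (32 + l)/(2*l))
(r(u(9, o(-1))) + 1994)*(-328 + f(h)) = ((-17/2 + 16/(-2 + 9**2)) + 1994)*(-328 - 187) = ((-17/2 + 16/(-2 + 81)) + 1994)*(-515) = ((-17/2 + 16/79) + 1994)*(-515) = (-1311/158 + 1994)*(-515) = (313741/158)*(-515) = -161576615/158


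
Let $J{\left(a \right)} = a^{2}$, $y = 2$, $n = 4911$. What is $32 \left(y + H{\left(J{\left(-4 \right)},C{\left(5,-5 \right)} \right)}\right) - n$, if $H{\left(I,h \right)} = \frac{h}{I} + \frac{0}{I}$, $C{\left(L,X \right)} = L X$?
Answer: $-4897$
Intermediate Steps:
$H{\left(I,h \right)} = \frac{h}{I}$ ($H{\left(I,h \right)} = \frac{h}{I} + 0 = \frac{h}{I}$)
$32 \left(y + H{\left(J{\left(-4 \right)},C{\left(5,-5 \right)} \right)}\right) - n = 32 \left(2 + \frac{5 \left(-5\right)}{\left(-4\right)^{2}}\right) - 4911 = 32 \left(2 - \frac{25}{16}\right) - 4911 = 32 \cdot \frac{7}{16} - 4911 = 14 - 4911 = -4897$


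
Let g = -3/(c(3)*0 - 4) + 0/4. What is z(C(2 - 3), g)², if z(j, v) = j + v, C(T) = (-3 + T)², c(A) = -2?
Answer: 4489/16 ≈ 280.56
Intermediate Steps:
g = ¾ (g = -3/(-2*0 - 4) + 0/4 = -3/(0 - 4) + 0*(¼) = -3/(-4) + 0 = -3*(-¼) + 0 = ¾ + 0 = ¾ ≈ 0.75000)
z(C(2 - 3), g)² = ((-3 + (2 - 3))² + ¾)² = ((-3 - 1)² + ¾)² = ((-4)² + ¾)² = (16 + ¾)² = (67/4)² = 4489/16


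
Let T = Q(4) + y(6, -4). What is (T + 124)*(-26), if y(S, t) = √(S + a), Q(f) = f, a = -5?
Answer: -3354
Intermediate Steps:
y(S, t) = √(-5 + S) (y(S, t) = √(S - 5) = √(-5 + S))
T = 5 (T = 4 + √(-5 + 6) = 4 + √1 = 4 + 1 = 5)
(T + 124)*(-26) = (5 + 124)*(-26) = 129*(-26) = -3354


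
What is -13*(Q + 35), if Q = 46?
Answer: -1053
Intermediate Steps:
-13*(Q + 35) = -13*(46 + 35) = -13*81 = -1053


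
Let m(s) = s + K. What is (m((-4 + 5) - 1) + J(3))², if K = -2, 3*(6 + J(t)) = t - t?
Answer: 64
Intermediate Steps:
J(t) = -6 (J(t) = -6 + (t - t)/3 = -6 + (⅓)*0 = -6 + 0 = -6)
m(s) = -2 + s (m(s) = s - 2 = -2 + s)
(m((-4 + 5) - 1) + J(3))² = ((-2 + ((-4 + 5) - 1)) - 6)² = ((-2 + (1 - 1)) - 6)² = ((-2 + 0) - 6)² = (-2 - 6)² = (-8)² = 64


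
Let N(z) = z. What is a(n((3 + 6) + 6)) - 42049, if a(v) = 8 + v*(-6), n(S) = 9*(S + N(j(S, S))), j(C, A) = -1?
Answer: -42797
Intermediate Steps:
n(S) = -9 + 9*S (n(S) = 9*(S - 1) = 9*(-1 + S) = -9 + 9*S)
a(v) = 8 - 6*v
a(n((3 + 6) + 6)) - 42049 = (8 - 6*(-9 + 9*((3 + 6) + 6))) - 42049 = (8 - 6*(-9 + 9*(9 + 6))) - 42049 = (8 - 6*(-9 + 9*15)) - 42049 = (8 - 6*(-9 + 135)) - 42049 = (8 - 6*126) - 42049 = (8 - 756) - 42049 = -748 - 42049 = -42797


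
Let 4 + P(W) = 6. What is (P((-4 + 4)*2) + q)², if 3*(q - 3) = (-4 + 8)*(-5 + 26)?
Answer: 1089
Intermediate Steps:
P(W) = 2 (P(W) = -4 + 6 = 2)
q = 31 (q = 3 + ((-4 + 8)*(-5 + 26))/3 = 3 + (4*21)/3 = 3 + (⅓)*84 = 3 + 28 = 31)
(P((-4 + 4)*2) + q)² = (2 + 31)² = 33² = 1089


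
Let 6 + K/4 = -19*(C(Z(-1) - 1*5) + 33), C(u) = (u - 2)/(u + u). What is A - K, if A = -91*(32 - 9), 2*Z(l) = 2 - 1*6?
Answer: 3415/7 ≈ 487.86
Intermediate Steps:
Z(l) = -2 (Z(l) = (2 - 1*6)/2 = (2 - 6)/2 = (1/2)*(-4) = -2)
C(u) = (-2 + u)/(2*u) (C(u) = (-2 + u)/((2*u)) = (-2 + u)*(1/(2*u)) = (-2 + u)/(2*u))
A = -2093 (A = -91*23 = -2093)
K = -18066/7 (K = -24 + 4*(-19*((-2 + (-2 - 1*5))/(2*(-2 - 1*5)) + 33)) = -24 + 4*(-19*((-2 + (-2 - 5))/(2*(-2 - 5)) + 33)) = -24 + 4*(-19*((1/2)*(-2 - 7)/(-7) + 33)) = -24 + 4*(-19*((1/2)*(-1/7)*(-9) + 33)) = -24 + 4*(-19*(9/14 + 33)) = -24 + 4*(-19*471/14) = -24 + 4*(-8949/14) = -24 - 17898/7 = -18066/7 ≈ -2580.9)
A - K = -2093 - 1*(-18066/7) = -2093 + 18066/7 = 3415/7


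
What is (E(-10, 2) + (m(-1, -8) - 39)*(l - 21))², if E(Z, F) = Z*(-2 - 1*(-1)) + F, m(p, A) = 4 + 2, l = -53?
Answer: 6022116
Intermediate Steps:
m(p, A) = 6
E(Z, F) = F - Z (E(Z, F) = Z*(-2 + 1) + F = Z*(-1) + F = -Z + F = F - Z)
(E(-10, 2) + (m(-1, -8) - 39)*(l - 21))² = ((2 - 1*(-10)) + (6 - 39)*(-53 - 21))² = ((2 + 10) - 33*(-74))² = (12 + 2442)² = 2454² = 6022116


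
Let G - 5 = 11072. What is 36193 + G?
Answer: 47270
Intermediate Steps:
G = 11077 (G = 5 + 11072 = 11077)
36193 + G = 36193 + 11077 = 47270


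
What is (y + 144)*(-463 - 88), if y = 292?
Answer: -240236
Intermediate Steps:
(y + 144)*(-463 - 88) = (292 + 144)*(-463 - 88) = 436*(-551) = -240236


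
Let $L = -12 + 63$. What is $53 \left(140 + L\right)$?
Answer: $10123$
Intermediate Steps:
$L = 51$
$53 \left(140 + L\right) = 53 \left(140 + 51\right) = 53 \cdot 191 = 10123$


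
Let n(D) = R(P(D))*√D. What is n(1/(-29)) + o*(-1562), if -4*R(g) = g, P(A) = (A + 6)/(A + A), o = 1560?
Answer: -2436720 + 173*I*√29/232 ≈ -2.4367e+6 + 4.0157*I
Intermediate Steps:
P(A) = (6 + A)/(2*A) (P(A) = (6 + A)/((2*A)) = (6 + A)*(1/(2*A)) = (6 + A)/(2*A))
R(g) = -g/4
n(D) = -(6 + D)/(8*√D) (n(D) = (-(6 + D)/(8*D))*√D = -(6 + D)/(8*√D))
n(1/(-29)) + o*(-1562) = (-6 - 1/(-29))/(8*√(1/(-29))) + 1560*(-1562) = (-6 - 1*(-1/29))/(8*√(-1/29)) - 2436720 = (-I*√29)*(-6 + 1/29)/8 - 2436720 = (⅛)*(-I*√29)*(-173/29) - 2436720 = 173*I*√29/232 - 2436720 = -2436720 + 173*I*√29/232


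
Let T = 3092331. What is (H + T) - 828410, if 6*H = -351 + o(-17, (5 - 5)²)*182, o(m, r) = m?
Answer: 13580081/6 ≈ 2.2633e+6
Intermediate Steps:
H = -3445/6 (H = (-351 - 17*182)/6 = (-351 - 3094)/6 = (⅙)*(-3445) = -3445/6 ≈ -574.17)
(H + T) - 828410 = (-3445/6 + 3092331) - 828410 = 18550541/6 - 828410 = 13580081/6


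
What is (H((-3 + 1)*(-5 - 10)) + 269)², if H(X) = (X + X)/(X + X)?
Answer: 72900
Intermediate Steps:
H(X) = 1 (H(X) = (2*X)/((2*X)) = (2*X)*(1/(2*X)) = 1)
(H((-3 + 1)*(-5 - 10)) + 269)² = (1 + 269)² = 270² = 72900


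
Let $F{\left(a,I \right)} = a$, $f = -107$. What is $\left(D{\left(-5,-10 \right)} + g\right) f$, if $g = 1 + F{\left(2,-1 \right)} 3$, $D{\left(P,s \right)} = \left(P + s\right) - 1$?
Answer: $963$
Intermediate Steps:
$D{\left(P,s \right)} = -1 + P + s$
$g = 7$ ($g = 1 + 2 \cdot 3 = 1 + 6 = 7$)
$\left(D{\left(-5,-10 \right)} + g\right) f = \left(\left(-1 - 5 - 10\right) + 7\right) \left(-107\right) = \left(-16 + 7\right) \left(-107\right) = \left(-9\right) \left(-107\right) = 963$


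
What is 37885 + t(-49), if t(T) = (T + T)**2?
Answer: 47489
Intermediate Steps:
t(T) = 4*T**2 (t(T) = (2*T)**2 = 4*T**2)
37885 + t(-49) = 37885 + 4*(-49)**2 = 37885 + 4*2401 = 37885 + 9604 = 47489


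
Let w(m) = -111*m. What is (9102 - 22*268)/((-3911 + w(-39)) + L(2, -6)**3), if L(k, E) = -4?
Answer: 1603/177 ≈ 9.0565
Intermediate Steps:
(9102 - 22*268)/((-3911 + w(-39)) + L(2, -6)**3) = (9102 - 22*268)/((-3911 - 111*(-39)) + (-4)**3) = (9102 - 5896)/((-3911 + 4329) - 64) = 3206/(418 - 64) = 3206/354 = 3206*(1/354) = 1603/177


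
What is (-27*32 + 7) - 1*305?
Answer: -1162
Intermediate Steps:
(-27*32 + 7) - 1*305 = (-864 + 7) - 305 = -857 - 305 = -1162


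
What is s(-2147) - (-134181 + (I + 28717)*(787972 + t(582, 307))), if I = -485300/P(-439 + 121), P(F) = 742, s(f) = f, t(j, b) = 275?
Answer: -8206671936565/371 ≈ -2.2120e+10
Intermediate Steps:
I = -242650/371 (I = -485300/742 = -485300*1/742 = -242650/371 ≈ -654.04)
s(-2147) - (-134181 + (I + 28717)*(787972 + t(582, 307))) = -2147 - (-134181 + (-242650/371 + 28717)*(787972 + 275)) = -2147 - (-134181 + (10411357/371)*788247) = -2147 - (-134181 + 8206720921179/371) = -2147 - 1*8206671140028/371 = -2147 - 8206671140028/371 = -8206671936565/371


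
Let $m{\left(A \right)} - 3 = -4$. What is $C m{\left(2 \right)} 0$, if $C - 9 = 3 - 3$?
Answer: $0$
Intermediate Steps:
$C = 9$ ($C = 9 + \left(3 - 3\right) = 9 + 0 = 9$)
$m{\left(A \right)} = -1$ ($m{\left(A \right)} = 3 - 4 = -1$)
$C m{\left(2 \right)} 0 = 9 \left(-1\right) 0 = \left(-9\right) 0 = 0$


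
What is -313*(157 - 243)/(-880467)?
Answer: -26918/880467 ≈ -0.030572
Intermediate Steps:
-313*(157 - 243)/(-880467) = -313*(-86)*(-1/880467) = 26918*(-1/880467) = -26918/880467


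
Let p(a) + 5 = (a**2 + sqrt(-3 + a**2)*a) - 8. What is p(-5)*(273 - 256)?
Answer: 204 - 85*sqrt(22) ≈ -194.69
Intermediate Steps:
p(a) = -13 + a**2 + a*sqrt(-3 + a**2) (p(a) = -5 + ((a**2 + sqrt(-3 + a**2)*a) - 8) = -5 + ((a**2 + a*sqrt(-3 + a**2)) - 8) = -5 + (-8 + a**2 + a*sqrt(-3 + a**2)) = -13 + a**2 + a*sqrt(-3 + a**2))
p(-5)*(273 - 256) = (-13 + (-5)**2 - 5*sqrt(-3 + (-5)**2))*(273 - 256) = (-13 + 25 - 5*sqrt(-3 + 25))*17 = (-13 + 25 - 5*sqrt(22))*17 = (12 - 5*sqrt(22))*17 = 204 - 85*sqrt(22)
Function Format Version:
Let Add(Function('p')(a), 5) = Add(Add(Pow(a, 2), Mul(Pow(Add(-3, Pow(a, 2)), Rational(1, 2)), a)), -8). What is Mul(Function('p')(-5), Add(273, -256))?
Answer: Add(204, Mul(-85, Pow(22, Rational(1, 2)))) ≈ -194.69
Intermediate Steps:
Function('p')(a) = Add(-13, Pow(a, 2), Mul(a, Pow(Add(-3, Pow(a, 2)), Rational(1, 2)))) (Function('p')(a) = Add(-5, Add(Add(Pow(a, 2), Mul(Pow(Add(-3, Pow(a, 2)), Rational(1, 2)), a)), -8)) = Add(-5, Add(Add(Pow(a, 2), Mul(a, Pow(Add(-3, Pow(a, 2)), Rational(1, 2)))), -8)) = Add(-5, Add(-8, Pow(a, 2), Mul(a, Pow(Add(-3, Pow(a, 2)), Rational(1, 2))))) = Add(-13, Pow(a, 2), Mul(a, Pow(Add(-3, Pow(a, 2)), Rational(1, 2)))))
Mul(Function('p')(-5), Add(273, -256)) = Mul(Add(-13, Pow(-5, 2), Mul(-5, Pow(Add(-3, Pow(-5, 2)), Rational(1, 2)))), Add(273, -256)) = Mul(Add(-13, 25, Mul(-5, Pow(Add(-3, 25), Rational(1, 2)))), 17) = Mul(Add(-13, 25, Mul(-5, Pow(22, Rational(1, 2)))), 17) = Mul(Add(12, Mul(-5, Pow(22, Rational(1, 2)))), 17) = Add(204, Mul(-85, Pow(22, Rational(1, 2))))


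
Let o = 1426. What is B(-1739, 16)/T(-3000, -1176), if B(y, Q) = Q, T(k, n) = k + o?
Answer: -8/787 ≈ -0.010165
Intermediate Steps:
T(k, n) = 1426 + k (T(k, n) = k + 1426 = 1426 + k)
B(-1739, 16)/T(-3000, -1176) = 16/(1426 - 3000) = 16/(-1574) = 16*(-1/1574) = -8/787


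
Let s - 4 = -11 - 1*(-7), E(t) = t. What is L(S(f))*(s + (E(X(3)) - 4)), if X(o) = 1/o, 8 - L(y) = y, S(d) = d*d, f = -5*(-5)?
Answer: 6787/3 ≈ 2262.3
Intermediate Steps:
f = 25
S(d) = d²
L(y) = 8 - y
X(o) = 1/o
s = 0 (s = 4 + (-11 - 1*(-7)) = 4 + (-11 + 7) = 4 - 4 = 0)
L(S(f))*(s + (E(X(3)) - 4)) = (8 - 1*25²)*(0 + (1/3 - 4)) = (8 - 1*625)*(0 + (⅓ - 4)) = (8 - 625)*(0 - 11/3) = -617*(-11/3) = 6787/3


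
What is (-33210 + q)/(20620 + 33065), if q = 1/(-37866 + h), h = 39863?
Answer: -66320369/107208945 ≈ -0.61861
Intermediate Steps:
q = 1/1997 (q = 1/(-37866 + 39863) = 1/1997 ≈ 0.00050075)
(-33210 + q)/(20620 + 33065) = (-33210 + 1/1997)/(20620 + 33065) = -66320369/1997/53685 = -66320369/1997*1/53685 = -66320369/107208945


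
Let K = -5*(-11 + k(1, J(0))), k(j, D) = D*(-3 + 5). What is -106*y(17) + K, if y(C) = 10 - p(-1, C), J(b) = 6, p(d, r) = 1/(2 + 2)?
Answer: -2077/2 ≈ -1038.5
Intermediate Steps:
p(d, r) = ¼ (p(d, r) = 1/4 = ¼)
k(j, D) = 2*D (k(j, D) = D*2 = 2*D)
K = -5 (K = -5*(-11 + 2*6) = -5*(-11 + 12) = -5*1 = -5)
y(C) = 39/4 (y(C) = 10 - 1*¼ = 10 - ¼ = 39/4)
-106*y(17) + K = -106*39/4 - 5 = -2067/2 - 5 = -2077/2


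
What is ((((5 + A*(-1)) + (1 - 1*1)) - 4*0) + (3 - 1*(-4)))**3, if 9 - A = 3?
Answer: 216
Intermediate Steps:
A = 6 (A = 9 - 1*3 = 9 - 3 = 6)
((((5 + A*(-1)) + (1 - 1*1)) - 4*0) + (3 - 1*(-4)))**3 = ((((5 + 6*(-1)) + (1 - 1*1)) - 4*0) + (3 - 1*(-4)))**3 = ((((5 - 6) + (1 - 1)) + 0) + (3 + 4))**3 = (((-1 + 0) + 0) + 7)**3 = ((-1 + 0) + 7)**3 = (-1 + 7)**3 = 6**3 = 216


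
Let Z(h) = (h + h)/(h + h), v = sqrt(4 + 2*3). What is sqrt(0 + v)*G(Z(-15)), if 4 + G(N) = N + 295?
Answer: 292*10**(1/4) ≈ 519.26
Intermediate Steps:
v = sqrt(10) (v = sqrt(4 + 6) = sqrt(10) ≈ 3.1623)
Z(h) = 1 (Z(h) = (2*h)/((2*h)) = (2*h)*(1/(2*h)) = 1)
G(N) = 291 + N (G(N) = -4 + (N + 295) = -4 + (295 + N) = 291 + N)
sqrt(0 + v)*G(Z(-15)) = sqrt(0 + sqrt(10))*(291 + 1) = sqrt(sqrt(10))*292 = 10**(1/4)*292 = 292*10**(1/4)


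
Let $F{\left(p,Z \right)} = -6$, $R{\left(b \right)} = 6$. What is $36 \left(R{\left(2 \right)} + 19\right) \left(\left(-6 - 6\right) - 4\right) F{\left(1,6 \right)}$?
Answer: $86400$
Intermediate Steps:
$36 \left(R{\left(2 \right)} + 19\right) \left(\left(-6 - 6\right) - 4\right) F{\left(1,6 \right)} = 36 \left(6 + 19\right) \left(\left(-6 - 6\right) - 4\right) \left(-6\right) = 36 \cdot 25 \left(\left(-6 - 6\right) - 4\right) \left(-6\right) = 36 \cdot 25 \left(-12 - 4\right) \left(-6\right) = 36 \cdot 25 \left(-16\right) \left(-6\right) = 36 \left(-400\right) \left(-6\right) = \left(-14400\right) \left(-6\right) = 86400$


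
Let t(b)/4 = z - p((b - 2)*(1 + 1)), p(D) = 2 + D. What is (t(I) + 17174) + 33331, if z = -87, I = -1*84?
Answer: 50837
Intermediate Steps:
I = -84
t(b) = -340 - 8*b (t(b) = 4*(-87 - (2 + (b - 2)*(1 + 1))) = 4*(-87 - (2 + (-2 + b)*2)) = 4*(-87 - (2 + (-4 + 2*b))) = 4*(-87 - (-2 + 2*b)) = 4*(-87 + (2 - 2*b)) = 4*(-85 - 2*b) = -340 - 8*b)
(t(I) + 17174) + 33331 = ((-340 - 8*(-84)) + 17174) + 33331 = ((-340 + 672) + 17174) + 33331 = (332 + 17174) + 33331 = 17506 + 33331 = 50837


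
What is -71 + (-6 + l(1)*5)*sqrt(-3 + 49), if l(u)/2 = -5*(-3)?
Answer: -71 + 144*sqrt(46) ≈ 905.66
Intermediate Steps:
l(u) = 30 (l(u) = 2*(-5*(-3)) = 2*15 = 30)
-71 + (-6 + l(1)*5)*sqrt(-3 + 49) = -71 + (-6 + 30*5)*sqrt(-3 + 49) = -71 + (-6 + 150)*sqrt(46) = -71 + 144*sqrt(46)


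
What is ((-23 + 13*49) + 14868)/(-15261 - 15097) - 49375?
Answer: -749470866/15179 ≈ -49376.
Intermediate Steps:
((-23 + 13*49) + 14868)/(-15261 - 15097) - 49375 = ((-23 + 637) + 14868)/(-30358) - 49375 = (614 + 14868)*(-1/30358) - 49375 = 15482*(-1/30358) - 49375 = -7741/15179 - 49375 = -749470866/15179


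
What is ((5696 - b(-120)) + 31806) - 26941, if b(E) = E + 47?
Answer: 10634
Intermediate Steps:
b(E) = 47 + E
((5696 - b(-120)) + 31806) - 26941 = ((5696 - (47 - 120)) + 31806) - 26941 = ((5696 - 1*(-73)) + 31806) - 26941 = ((5696 + 73) + 31806) - 26941 = (5769 + 31806) - 26941 = 37575 - 26941 = 10634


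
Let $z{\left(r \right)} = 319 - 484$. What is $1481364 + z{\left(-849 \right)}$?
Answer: $1481199$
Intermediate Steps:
$z{\left(r \right)} = -165$ ($z{\left(r \right)} = 319 - 484 = -165$)
$1481364 + z{\left(-849 \right)} = 1481364 - 165 = 1481199$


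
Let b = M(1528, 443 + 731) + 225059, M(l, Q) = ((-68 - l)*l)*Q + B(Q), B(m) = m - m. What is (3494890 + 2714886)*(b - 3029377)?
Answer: -17796125281717280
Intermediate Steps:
B(m) = 0
M(l, Q) = Q*l*(-68 - l) (M(l, Q) = ((-68 - l)*l)*Q + 0 = (l*(-68 - l))*Q + 0 = Q*l*(-68 - l) + 0 = Q*l*(-68 - l))
b = -2862794653 (b = (443 + 731)*1528*(-68 - 1*1528) + 225059 = 1174*1528*(-68 - 1528) + 225059 = 1174*1528*(-1596) + 225059 = -2863019712 + 225059 = -2862794653)
(3494890 + 2714886)*(b - 3029377) = (3494890 + 2714886)*(-2862794653 - 3029377) = 6209776*(-2865824030) = -17796125281717280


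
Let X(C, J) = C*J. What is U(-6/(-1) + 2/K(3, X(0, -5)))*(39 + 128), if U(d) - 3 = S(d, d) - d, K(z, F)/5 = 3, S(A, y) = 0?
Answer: -7849/15 ≈ -523.27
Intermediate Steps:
K(z, F) = 15 (K(z, F) = 5*3 = 15)
U(d) = 3 - d (U(d) = 3 + (0 - d) = 3 - d)
U(-6/(-1) + 2/K(3, X(0, -5)))*(39 + 128) = (3 - (-6/(-1) + 2/15))*(39 + 128) = (3 - (-6*(-1) + 2*(1/15)))*167 = (3 - (6 + 2/15))*167 = (3 - 1*92/15)*167 = (3 - 92/15)*167 = -47/15*167 = -7849/15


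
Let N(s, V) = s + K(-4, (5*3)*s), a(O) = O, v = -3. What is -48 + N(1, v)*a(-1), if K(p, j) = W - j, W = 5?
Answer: -39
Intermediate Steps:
K(p, j) = 5 - j
N(s, V) = 5 - 14*s (N(s, V) = s + (5 - 5*3*s) = s + (5 - 15*s) = 5 - 14*s)
-48 + N(1, v)*a(-1) = -48 + (5 - 14*1)*(-1) = -48 + (5 - 14)*(-1) = -48 - 9*(-1) = -48 + 9 = -39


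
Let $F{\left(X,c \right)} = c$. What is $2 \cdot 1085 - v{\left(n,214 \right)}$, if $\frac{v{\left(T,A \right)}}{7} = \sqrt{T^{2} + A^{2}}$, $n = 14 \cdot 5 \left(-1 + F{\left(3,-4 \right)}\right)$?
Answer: $2170 - 14 \sqrt{42074} \approx -701.67$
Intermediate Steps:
$n = -350$ ($n = 14 \cdot 5 \left(-1 - 4\right) = 14 \cdot 5 \left(-5\right) = 14 \left(-25\right) = -350$)
$v{\left(T,A \right)} = 7 \sqrt{A^{2} + T^{2}}$ ($v{\left(T,A \right)} = 7 \sqrt{T^{2} + A^{2}} = 7 \sqrt{A^{2} + T^{2}}$)
$2 \cdot 1085 - v{\left(n,214 \right)} = 2 \cdot 1085 - 7 \sqrt{214^{2} + \left(-350\right)^{2}} = 2170 - 7 \sqrt{45796 + 122500} = 2170 - 7 \sqrt{168296} = 2170 - 7 \cdot 2 \sqrt{42074} = 2170 - 14 \sqrt{42074}$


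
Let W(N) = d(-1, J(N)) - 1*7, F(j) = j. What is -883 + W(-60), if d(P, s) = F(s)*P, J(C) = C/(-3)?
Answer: -910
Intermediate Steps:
J(C) = -C/3 (J(C) = C*(-1/3) = -C/3)
d(P, s) = P*s (d(P, s) = s*P = P*s)
W(N) = -7 + N/3 (W(N) = -(-1)*N/3 - 1*7 = N/3 - 7 = -7 + N/3)
-883 + W(-60) = -883 + (-7 + (1/3)*(-60)) = -883 + (-7 - 20) = -883 - 27 = -910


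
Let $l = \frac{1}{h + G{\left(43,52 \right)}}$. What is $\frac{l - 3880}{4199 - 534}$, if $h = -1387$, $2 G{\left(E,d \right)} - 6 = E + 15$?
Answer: $- \frac{5257401}{4966075} \approx -1.0587$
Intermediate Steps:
$G{\left(E,d \right)} = \frac{21}{2} + \frac{E}{2}$ ($G{\left(E,d \right)} = 3 + \frac{E + 15}{2} = 3 + \frac{15 + E}{2} = 3 + \left(\frac{15}{2} + \frac{E}{2}\right) = \frac{21}{2} + \frac{E}{2}$)
$l = - \frac{1}{1355}$ ($l = \frac{1}{-1387 + \left(\frac{21}{2} + \frac{1}{2} \cdot 43\right)} = \frac{1}{-1387 + \left(\frac{21}{2} + \frac{43}{2}\right)} = \frac{1}{-1387 + 32} = \frac{1}{-1355} = - \frac{1}{1355} \approx -0.00073801$)
$\frac{l - 3880}{4199 - 534} = \frac{- \frac{1}{1355} - 3880}{4199 - 534} = \frac{- \frac{1}{1355} - 3880}{3665} = \left(- \frac{1}{1355} - 3880\right) \frac{1}{3665} = \left(- \frac{5257401}{1355}\right) \frac{1}{3665} = - \frac{5257401}{4966075}$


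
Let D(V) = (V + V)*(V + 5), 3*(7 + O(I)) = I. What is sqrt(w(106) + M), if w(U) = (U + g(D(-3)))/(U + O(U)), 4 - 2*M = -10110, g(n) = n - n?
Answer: sqrt(821430467)/403 ≈ 71.118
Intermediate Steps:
O(I) = -7 + I/3
D(V) = 2*V*(5 + V) (D(V) = (2*V)*(5 + V) = 2*V*(5 + V))
g(n) = 0
M = 5057 (M = 2 - 1/2*(-10110) = 2 + 5055 = 5057)
w(U) = U/(-7 + 4*U/3) (w(U) = (U + 0)/(U + (-7 + U/3)) = U/(-7 + 4*U/3))
sqrt(w(106) + M) = sqrt(3*106/(-21 + 4*106) + 5057) = sqrt(3*106/(-21 + 424) + 5057) = sqrt(3*106/403 + 5057) = sqrt(3*106*(1/403) + 5057) = sqrt(318/403 + 5057) = sqrt(2038289/403) = sqrt(821430467)/403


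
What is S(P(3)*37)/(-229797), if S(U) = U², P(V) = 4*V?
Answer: -21904/25533 ≈ -0.85787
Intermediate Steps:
S(P(3)*37)/(-229797) = ((4*3)*37)²/(-229797) = (12*37)²*(-1/229797) = 444²*(-1/229797) = 197136*(-1/229797) = -21904/25533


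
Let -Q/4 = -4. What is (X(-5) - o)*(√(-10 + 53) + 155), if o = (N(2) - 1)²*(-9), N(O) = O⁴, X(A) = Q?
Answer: 316355 + 2041*√43 ≈ 3.2974e+5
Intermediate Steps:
Q = 16 (Q = -4*(-4) = 16)
X(A) = 16
o = -2025 (o = (2⁴ - 1)²*(-9) = (16 - 1)²*(-9) = 15²*(-9) = 225*(-9) = -2025)
(X(-5) - o)*(√(-10 + 53) + 155) = (16 - 1*(-2025))*(√(-10 + 53) + 155) = (16 + 2025)*(√43 + 155) = 2041*(155 + √43) = 316355 + 2041*√43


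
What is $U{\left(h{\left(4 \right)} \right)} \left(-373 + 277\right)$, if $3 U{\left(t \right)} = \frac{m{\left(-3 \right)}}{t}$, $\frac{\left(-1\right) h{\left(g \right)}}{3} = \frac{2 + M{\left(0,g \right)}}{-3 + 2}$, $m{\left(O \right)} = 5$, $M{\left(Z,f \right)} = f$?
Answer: $- \frac{80}{9} \approx -8.8889$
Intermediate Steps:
$h{\left(g \right)} = 6 + 3 g$ ($h{\left(g \right)} = - 3 \frac{2 + g}{-3 + 2} = - 3 \frac{2 + g}{-1} = - 3 \left(2 + g\right) \left(-1\right) = - 3 \left(-2 - g\right) = 6 + 3 g$)
$U{\left(t \right)} = \frac{5}{3 t}$ ($U{\left(t \right)} = \frac{5 \frac{1}{t}}{3} = \frac{5}{3 t}$)
$U{\left(h{\left(4 \right)} \right)} \left(-373 + 277\right) = \frac{5}{3 \left(6 + 3 \cdot 4\right)} \left(-373 + 277\right) = \frac{5}{3 \left(6 + 12\right)} \left(-96\right) = \frac{5}{3 \cdot 18} \left(-96\right) = \frac{5}{3} \cdot \frac{1}{18} \left(-96\right) = \frac{5}{54} \left(-96\right) = - \frac{80}{9}$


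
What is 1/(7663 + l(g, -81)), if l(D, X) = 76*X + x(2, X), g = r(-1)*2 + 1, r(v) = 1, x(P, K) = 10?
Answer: 1/1517 ≈ 0.00065920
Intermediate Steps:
g = 3 (g = 1*2 + 1 = 2 + 1 = 3)
l(D, X) = 10 + 76*X (l(D, X) = 76*X + 10 = 10 + 76*X)
1/(7663 + l(g, -81)) = 1/(7663 + (10 + 76*(-81))) = 1/(7663 + (10 - 6156)) = 1/(7663 - 6146) = 1/1517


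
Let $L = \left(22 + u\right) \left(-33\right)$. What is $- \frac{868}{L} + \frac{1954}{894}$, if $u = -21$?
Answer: $\frac{46693}{1639} \approx 28.489$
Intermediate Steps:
$L = -33$ ($L = \left(22 - 21\right) \left(-33\right) = 1 \left(-33\right) = -33$)
$- \frac{868}{L} + \frac{1954}{894} = - \frac{868}{-33} + \frac{1954}{894} = \left(-868\right) \left(- \frac{1}{33}\right) + 1954 \cdot \frac{1}{894} = \frac{868}{33} + \frac{977}{447} = \frac{46693}{1639}$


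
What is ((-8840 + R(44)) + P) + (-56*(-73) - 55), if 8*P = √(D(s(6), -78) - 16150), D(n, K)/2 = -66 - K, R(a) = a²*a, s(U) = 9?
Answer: 80377 + I*√16126/8 ≈ 80377.0 + 15.874*I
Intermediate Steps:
R(a) = a³
D(n, K) = -132 - 2*K (D(n, K) = 2*(-66 - K) = -132 - 2*K)
P = I*√16126/8 (P = √((-132 - 2*(-78)) - 16150)/8 = √((-132 + 156) - 16150)/8 = √(24 - 16150)/8 = √(-16126)/8 = (I*√16126)/8 = I*√16126/8 ≈ 15.874*I)
((-8840 + R(44)) + P) + (-56*(-73) - 55) = ((-8840 + 44³) + I*√16126/8) + (-56*(-73) - 55) = ((-8840 + 85184) + I*√16126/8) + (4088 - 55) = (76344 + I*√16126/8) + 4033 = 80377 + I*√16126/8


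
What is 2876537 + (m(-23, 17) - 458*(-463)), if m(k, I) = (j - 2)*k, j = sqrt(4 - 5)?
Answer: 3088637 - 23*I ≈ 3.0886e+6 - 23.0*I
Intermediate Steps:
j = I (j = sqrt(-1) = I ≈ 1.0*I)
m(k, I) = k*(-2 + I) (m(k, I) = (I - 2)*k = (-2 + I)*k = k*(-2 + I))
2876537 + (m(-23, 17) - 458*(-463)) = 2876537 + (-23*(-2 + I) - 458*(-463)) = 2876537 + ((46 - 23*I) + 212054) = 2876537 + (212100 - 23*I) = 3088637 - 23*I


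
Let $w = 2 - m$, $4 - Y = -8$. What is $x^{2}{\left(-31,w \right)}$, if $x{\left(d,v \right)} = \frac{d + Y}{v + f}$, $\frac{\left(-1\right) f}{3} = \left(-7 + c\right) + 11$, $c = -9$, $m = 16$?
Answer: $361$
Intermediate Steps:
$Y = 12$ ($Y = 4 - -8 = 4 + 8 = 12$)
$f = 15$ ($f = - 3 \left(\left(-7 - 9\right) + 11\right) = - 3 \left(-16 + 11\right) = \left(-3\right) \left(-5\right) = 15$)
$w = -14$ ($w = 2 - 16 = -14$)
$x{\left(d,v \right)} = \frac{12 + d}{15 + v}$ ($x{\left(d,v \right)} = \frac{d + 12}{v + 15} = \frac{12 + d}{15 + v}$)
$x^{2}{\left(-31,w \right)} = \left(\frac{12 - 31}{15 - 14}\right)^{2} = \left(1^{-1} \left(-19\right)\right)^{2} = \left(1 \left(-19\right)\right)^{2} = \left(-19\right)^{2} = 361$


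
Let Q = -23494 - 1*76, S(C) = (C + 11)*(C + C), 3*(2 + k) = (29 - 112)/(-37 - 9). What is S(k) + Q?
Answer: -224689265/9522 ≈ -23597.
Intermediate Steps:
k = -193/138 (k = -2 + ((29 - 112)/(-37 - 9))/3 = -2 + (-83/(-46))/3 = -2 + (-83*(-1/46))/3 = -2 + (1/3)*(83/46) = -2 + 83/138 = -193/138 ≈ -1.3986)
S(C) = 2*C*(11 + C) (S(C) = (11 + C)*(2*C) = 2*C*(11 + C))
Q = -23570 (Q = -23494 - 76 = -23570)
S(k) + Q = 2*(-193/138)*(11 - 193/138) - 23570 = 2*(-193/138)*(1325/138) - 23570 = -255725/9522 - 23570 = -224689265/9522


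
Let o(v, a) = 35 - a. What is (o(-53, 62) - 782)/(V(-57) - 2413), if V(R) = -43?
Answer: 809/2456 ≈ 0.32940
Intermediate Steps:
(o(-53, 62) - 782)/(V(-57) - 2413) = ((35 - 1*62) - 782)/(-43 - 2413) = ((35 - 62) - 782)/(-2456) = (-27 - 782)*(-1/2456) = -809*(-1/2456) = 809/2456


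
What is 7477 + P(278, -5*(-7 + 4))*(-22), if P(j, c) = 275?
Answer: 1427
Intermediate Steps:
7477 + P(278, -5*(-7 + 4))*(-22) = 7477 + 275*(-22) = 7477 - 6050 = 1427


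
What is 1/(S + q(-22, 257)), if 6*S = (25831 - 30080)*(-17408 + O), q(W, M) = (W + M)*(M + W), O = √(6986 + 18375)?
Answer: 445787652/5519726317916003 + 25494*√25361/5519726317916003 ≈ 8.1498e-8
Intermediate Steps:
O = √25361 ≈ 159.25
q(W, M) = (M + W)² (q(W, M) = (M + W)*(M + W) = (M + W)²)
S = 36983296/3 - 4249*√25361/6 (S = ((25831 - 30080)*(-17408 + √25361))/6 = (-4249*(-17408 + √25361))/6 = (73966592 - 4249*√25361)/6 = 36983296/3 - 4249*√25361/6 ≈ 1.2215e+7)
1/(S + q(-22, 257)) = 1/((36983296/3 - 4249*√25361/6) + (257 - 22)²) = 1/((36983296/3 - 4249*√25361/6) + 235²) = 1/((36983296/3 - 4249*√25361/6) + 55225) = 1/(37148971/3 - 4249*√25361/6)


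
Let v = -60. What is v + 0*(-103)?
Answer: -60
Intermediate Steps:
v + 0*(-103) = -60 + 0*(-103) = -60 + 0 = -60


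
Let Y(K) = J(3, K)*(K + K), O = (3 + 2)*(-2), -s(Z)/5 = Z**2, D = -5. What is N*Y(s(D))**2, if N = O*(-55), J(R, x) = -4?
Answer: 550000000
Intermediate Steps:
s(Z) = -5*Z**2
O = -10 (O = 5*(-2) = -10)
Y(K) = -8*K (Y(K) = -4*(K + K) = -8*K)
N = 550 (N = -10*(-55) = 550)
N*Y(s(D))**2 = 550*(-(-40)*(-5)**2)**2 = 550*(-(-40)*25)**2 = 550*(-8*(-125))**2 = 550*1000**2 = 550*1000000 = 550000000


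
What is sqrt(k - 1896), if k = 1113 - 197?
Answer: 14*I*sqrt(5) ≈ 31.305*I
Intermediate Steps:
k = 916
sqrt(k - 1896) = sqrt(916 - 1896) = sqrt(-980) = 14*I*sqrt(5)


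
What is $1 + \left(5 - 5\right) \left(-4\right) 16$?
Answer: $1$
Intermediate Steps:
$1 + \left(5 - 5\right) \left(-4\right) 16 = 1 + 0 \left(-4\right) 16 = 1 + 0 \cdot 16 = 1 + 0 = 1$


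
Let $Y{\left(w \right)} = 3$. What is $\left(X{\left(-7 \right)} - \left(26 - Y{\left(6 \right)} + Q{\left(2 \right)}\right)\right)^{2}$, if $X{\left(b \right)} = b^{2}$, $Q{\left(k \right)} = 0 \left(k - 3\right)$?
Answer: $676$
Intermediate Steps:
$Q{\left(k \right)} = 0$ ($Q{\left(k \right)} = 0 \left(-3 + k\right) = 0$)
$\left(X{\left(-7 \right)} - \left(26 - Y{\left(6 \right)} + Q{\left(2 \right)}\right)\right)^{2} = \left(\left(-7\right)^{2} + \left(\left(3 - 0\right) - 26\right)\right)^{2} = \left(49 + \left(\left(3 + 0\right) - 26\right)\right)^{2} = \left(49 + \left(3 - 26\right)\right)^{2} = \left(49 - 23\right)^{2} = 26^{2} = 676$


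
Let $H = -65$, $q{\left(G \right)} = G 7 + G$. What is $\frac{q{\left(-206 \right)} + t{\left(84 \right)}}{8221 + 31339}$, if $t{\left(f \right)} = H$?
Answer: $- \frac{1713}{39560} \approx -0.043301$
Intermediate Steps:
$q{\left(G \right)} = 8 G$ ($q{\left(G \right)} = 7 G + G = 8 G$)
$t{\left(f \right)} = -65$
$\frac{q{\left(-206 \right)} + t{\left(84 \right)}}{8221 + 31339} = \frac{8 \left(-206\right) - 65}{8221 + 31339} = \frac{-1648 - 65}{39560} = \left(-1713\right) \frac{1}{39560} = - \frac{1713}{39560}$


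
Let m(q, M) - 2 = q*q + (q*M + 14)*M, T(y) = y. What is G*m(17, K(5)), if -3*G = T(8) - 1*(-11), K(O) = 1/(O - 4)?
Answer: -6118/3 ≈ -2039.3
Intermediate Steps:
K(O) = 1/(-4 + O)
m(q, M) = 2 + q² + M*(14 + M*q) (m(q, M) = 2 + (q*q + (q*M + 14)*M) = 2 + (q² + (M*q + 14)*M) = 2 + (q² + (14 + M*q)*M) = 2 + (q² + M*(14 + M*q)) = 2 + q² + M*(14 + M*q))
G = -19/3 (G = -(8 - 1*(-11))/3 = -(8 + 11)/3 = -⅓*19 = -19/3 ≈ -6.3333)
G*m(17, K(5)) = -19*(2 + 17² + 14/(-4 + 5) + 17*(1/(-4 + 5))²)/3 = -19*(2 + 289 + 14/1 + 17*(1/1)²)/3 = -19*(2 + 289 + 14*1 + 17*1²)/3 = -19*(2 + 289 + 14 + 17*1)/3 = -19*(2 + 289 + 14 + 17)/3 = -19/3*322 = -6118/3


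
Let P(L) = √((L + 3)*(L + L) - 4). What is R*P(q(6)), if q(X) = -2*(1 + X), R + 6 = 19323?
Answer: 77268*√19 ≈ 3.3680e+5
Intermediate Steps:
R = 19317 (R = -6 + 19323 = 19317)
q(X) = -2 - 2*X
P(L) = √(-4 + 2*L*(3 + L)) (P(L) = √((3 + L)*(2*L) - 4) = √(2*L*(3 + L) - 4) = √(-4 + 2*L*(3 + L)))
R*P(q(6)) = 19317*√(-4 + 2*(-2 - 2*6)² + 6*(-2 - 2*6)) = 19317*√(-4 + 2*(-2 - 12)² + 6*(-2 - 12)) = 19317*√(-4 + 2*(-14)² + 6*(-14)) = 19317*√(-4 + 2*196 - 84) = 19317*√(-4 + 392 - 84) = 19317*√304 = 19317*(4*√19) = 77268*√19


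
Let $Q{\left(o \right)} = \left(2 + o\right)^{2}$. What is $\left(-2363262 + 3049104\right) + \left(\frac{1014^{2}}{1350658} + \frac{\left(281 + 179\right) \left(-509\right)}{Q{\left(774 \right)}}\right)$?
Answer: $\frac{69727350598344089}{101666728976} \approx 6.8584 \cdot 10^{5}$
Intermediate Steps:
$\left(-2363262 + 3049104\right) + \left(\frac{1014^{2}}{1350658} + \frac{\left(281 + 179\right) \left(-509\right)}{Q{\left(774 \right)}}\right) = \left(-2363262 + 3049104\right) + \left(\frac{1014^{2}}{1350658} + \frac{\left(281 + 179\right) \left(-509\right)}{\left(2 + 774\right)^{2}}\right) = 685842 + \left(1028196 \cdot \frac{1}{1350658} + \frac{460 \left(-509\right)}{776^{2}}\right) = 685842 + \left(\frac{514098}{675329} - \frac{234140}{602176}\right) = 685842 + \left(\frac{514098}{675329} - \frac{58535}{150544}\right) = 685842 + \frac{37863986297}{101666728976} = \frac{69727350598344089}{101666728976}$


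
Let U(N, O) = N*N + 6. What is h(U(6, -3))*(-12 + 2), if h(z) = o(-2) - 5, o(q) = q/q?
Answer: 40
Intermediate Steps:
U(N, O) = 6 + N² (U(N, O) = N² + 6 = 6 + N²)
o(q) = 1
h(z) = -4 (h(z) = 1 - 5 = -4)
h(U(6, -3))*(-12 + 2) = -4*(-12 + 2) = -4*(-10) = 40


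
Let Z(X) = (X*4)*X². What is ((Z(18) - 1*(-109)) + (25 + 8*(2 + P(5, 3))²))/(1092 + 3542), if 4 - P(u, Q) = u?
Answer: 11735/2317 ≈ 5.0647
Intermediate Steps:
P(u, Q) = 4 - u
Z(X) = 4*X³ (Z(X) = (4*X)*X² = 4*X³)
((Z(18) - 1*(-109)) + (25 + 8*(2 + P(5, 3))²))/(1092 + 3542) = ((4*18³ - 1*(-109)) + (25 + 8*(2 + (4 - 1*5))²))/(1092 + 3542) = ((4*5832 + 109) + (25 + 8*(2 + (4 - 5))²))/4634 = ((23328 + 109) + (25 + 8*(2 - 1)²))*(1/4634) = (23437 + (25 + 8*1²))*(1/4634) = (23437 + (25 + 8*1))*(1/4634) = (23437 + (25 + 8))*(1/4634) = (23437 + 33)*(1/4634) = 23470*(1/4634) = 11735/2317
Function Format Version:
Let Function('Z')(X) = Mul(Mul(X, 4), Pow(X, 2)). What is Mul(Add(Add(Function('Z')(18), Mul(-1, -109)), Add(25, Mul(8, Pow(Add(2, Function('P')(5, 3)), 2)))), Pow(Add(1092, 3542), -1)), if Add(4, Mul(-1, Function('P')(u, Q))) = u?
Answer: Rational(11735, 2317) ≈ 5.0647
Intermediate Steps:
Function('P')(u, Q) = Add(4, Mul(-1, u))
Function('Z')(X) = Mul(4, Pow(X, 3)) (Function('Z')(X) = Mul(Mul(4, X), Pow(X, 2)) = Mul(4, Pow(X, 3)))
Mul(Add(Add(Function('Z')(18), Mul(-1, -109)), Add(25, Mul(8, Pow(Add(2, Function('P')(5, 3)), 2)))), Pow(Add(1092, 3542), -1)) = Mul(Add(Add(Mul(4, Pow(18, 3)), Mul(-1, -109)), Add(25, Mul(8, Pow(Add(2, Add(4, Mul(-1, 5))), 2)))), Pow(Add(1092, 3542), -1)) = Mul(Add(Add(Mul(4, 5832), 109), Add(25, Mul(8, Pow(Add(2, Add(4, -5)), 2)))), Pow(4634, -1)) = Mul(Add(Add(23328, 109), Add(25, Mul(8, Pow(Add(2, -1), 2)))), Rational(1, 4634)) = Mul(Add(23437, Add(25, Mul(8, Pow(1, 2)))), Rational(1, 4634)) = Mul(Add(23437, Add(25, Mul(8, 1))), Rational(1, 4634)) = Mul(Add(23437, Add(25, 8)), Rational(1, 4634)) = Mul(Add(23437, 33), Rational(1, 4634)) = Mul(23470, Rational(1, 4634)) = Rational(11735, 2317)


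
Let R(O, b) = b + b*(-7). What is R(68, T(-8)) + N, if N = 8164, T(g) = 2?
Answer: 8152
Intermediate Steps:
R(O, b) = -6*b (R(O, b) = b - 7*b = -6*b)
R(68, T(-8)) + N = -6*2 + 8164 = -12 + 8164 = 8152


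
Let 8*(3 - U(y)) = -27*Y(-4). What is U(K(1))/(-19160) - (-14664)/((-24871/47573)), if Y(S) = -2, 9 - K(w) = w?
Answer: -10692973240203/381222688 ≈ -28049.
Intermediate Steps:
K(w) = 9 - w
U(y) = -15/4 (U(y) = 3 - (-27)*(-2)/8 = 3 - ⅛*54 = 3 - 27/4 = -15/4)
U(K(1))/(-19160) - (-14664)/((-24871/47573)) = -15/4/(-19160) - (-14664)/((-24871/47573)) = -15/4*(-1/19160) - (-14664)/((-24871*1/47573)) = 3/15328 - (-14664)/(-24871/47573) = 3/15328 - (-14664)*(-47573)/24871 = 3/15328 - 1*697610472/24871 = 3/15328 - 697610472/24871 = -10692973240203/381222688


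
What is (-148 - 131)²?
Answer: 77841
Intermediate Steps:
(-148 - 131)² = (-279)² = 77841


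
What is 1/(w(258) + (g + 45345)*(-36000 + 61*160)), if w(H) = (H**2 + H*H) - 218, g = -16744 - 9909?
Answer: -1/490345170 ≈ -2.0394e-9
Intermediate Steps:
g = -26653
w(H) = -218 + 2*H**2 (w(H) = (H**2 + H**2) - 218 = 2*H**2 - 218 = -218 + 2*H**2)
1/(w(258) + (g + 45345)*(-36000 + 61*160)) = 1/((-218 + 2*258**2) + (-26653 + 45345)*(-36000 + 61*160)) = 1/((-218 + 2*66564) + 18692*(-36000 + 9760)) = 1/((-218 + 133128) + 18692*(-26240)) = 1/(132910 - 490478080) = 1/(-490345170) = -1/490345170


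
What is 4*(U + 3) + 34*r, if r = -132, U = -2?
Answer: -4484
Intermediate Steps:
4*(U + 3) + 34*r = 4*(-2 + 3) + 34*(-132) = 4*1 - 4488 = 4 - 4488 = -4484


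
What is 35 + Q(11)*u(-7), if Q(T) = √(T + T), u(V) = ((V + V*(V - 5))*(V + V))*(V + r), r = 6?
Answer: 35 + 1078*√22 ≈ 5091.3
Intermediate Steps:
u(V) = 2*V*(6 + V)*(V + V*(-5 + V)) (u(V) = ((V + V*(V - 5))*(V + V))*(V + 6) = ((V + V*(-5 + V))*(2*V))*(6 + V) = (2*V*(V + V*(-5 + V)))*(6 + V) = 2*V*(6 + V)*(V + V*(-5 + V)))
Q(T) = √2*√T (Q(T) = √(2*T) = √2*√T)
35 + Q(11)*u(-7) = 35 + (√2*√11)*(2*(-7)²*(-24 + (-7)² + 2*(-7))) = 35 + √22*(2*49*(-24 + 49 - 14)) = 35 + √22*(2*49*11) = 35 + √22*1078 = 35 + 1078*√22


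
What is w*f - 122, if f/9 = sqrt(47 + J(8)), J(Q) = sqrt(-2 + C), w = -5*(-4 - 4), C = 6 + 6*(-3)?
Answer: -122 + 360*sqrt(47 + I*sqrt(14)) ≈ 2348.0 + 98.162*I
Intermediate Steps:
C = -12 (C = 6 - 18 = -12)
w = 40 (w = -5*(-8) = 40)
J(Q) = I*sqrt(14) (J(Q) = sqrt(-2 - 12) = sqrt(-14) = I*sqrt(14))
f = 9*sqrt(47 + I*sqrt(14)) ≈ 61.75 + 2.4541*I
w*f - 122 = 40*(9*sqrt(47 + I*sqrt(14))) - 122 = 360*sqrt(47 + I*sqrt(14)) - 122 = -122 + 360*sqrt(47 + I*sqrt(14))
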